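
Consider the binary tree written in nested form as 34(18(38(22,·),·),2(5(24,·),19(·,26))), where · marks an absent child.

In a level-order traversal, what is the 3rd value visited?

2

Level-order visits nodes level by level from the root, left to right within each level.
Level 0: 34
Level 1: 18, 2
Level 2: 38, 5, 19
Level 3: 22, 24, 26
Full level-order sequence: 34, 18, 2, 38, 5, 19, 22, 24, 26.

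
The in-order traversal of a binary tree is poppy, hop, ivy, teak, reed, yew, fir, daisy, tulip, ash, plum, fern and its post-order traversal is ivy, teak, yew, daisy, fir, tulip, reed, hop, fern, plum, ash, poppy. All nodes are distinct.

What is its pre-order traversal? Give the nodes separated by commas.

The last element of post-order is the root; it splits in-order into left and right subtrees.
Root poppy: left subtree has 0 nodes { }, right has 11 {hop, ivy, teak, reed, yew, fir, daisy, tulip, ash, plum, fern}.
  Root ash: left subtree has 8 nodes {hop, ivy, teak, reed, yew, fir, daisy, tulip}, right has 2 {plum, fern}.
    Root hop: left subtree has 0 nodes { }, right has 7 {ivy, teak, reed, yew, fir, daisy, tulip}.
      Root reed: left subtree has 2 nodes {ivy, teak}, right has 4 {yew, fir, daisy, tulip}.
        Root teak: left subtree has 1 node {ivy}, right has 0 { }.
        Root tulip: left subtree has 3 nodes {yew, fir, daisy}, right has 0 { }.
          Root fir: left subtree has 1 node {yew}, right has 1 {daisy}.
    Root plum: left subtree has 0 nodes { }, right has 1 {fern}.

poppy, ash, hop, reed, teak, ivy, tulip, fir, yew, daisy, plum, fern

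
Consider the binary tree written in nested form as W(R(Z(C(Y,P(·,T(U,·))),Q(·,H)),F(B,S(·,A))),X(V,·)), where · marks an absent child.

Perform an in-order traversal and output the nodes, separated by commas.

In-order visits the left subtree, then the node, then the right subtree.
At W: go left to R.
  At R: go left to Z.
    At Z: go left to C.
      At C: go left to Y.
        Y is a leaf — visit Y.
      Visit C.
      At C: go right to P.
        At P: no left child.
        Visit P.
        At P: go right to T.
          At T: go left to U.
            U is a leaf — visit U.
          Visit T.
          At T: no right child.
    Visit Z.
    At Z: go right to Q.
      At Q: no left child.
      Visit Q.
      At Q: go right to H.
        H is a leaf — visit H.
  Visit R.
  At R: go right to F.
    At F: go left to B.
      B is a leaf — visit B.
    Visit F.
    At F: go right to S.
      At S: no left child.
      Visit S.
      At S: go right to A.
        A is a leaf — visit A.
Visit W.
At W: go right to X.
  At X: go left to V.
    V is a leaf — visit V.
  Visit X.
  At X: no right child.

Y, C, P, U, T, Z, Q, H, R, B, F, S, A, W, V, X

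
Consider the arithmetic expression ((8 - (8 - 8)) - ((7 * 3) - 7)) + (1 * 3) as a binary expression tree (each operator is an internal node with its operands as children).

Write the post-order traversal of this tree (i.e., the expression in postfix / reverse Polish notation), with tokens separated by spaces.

Post-order on an expression tree gives postfix notation: for each operator, emit left operand, right operand, then the operator.

8 8 8 - - 7 3 * 7 - - 1 3 * +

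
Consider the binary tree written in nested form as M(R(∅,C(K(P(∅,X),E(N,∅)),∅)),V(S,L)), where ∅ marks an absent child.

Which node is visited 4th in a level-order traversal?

Level-order visits nodes level by level from the root, left to right within each level.
Level 0: M
Level 1: R, V
Level 2: C, S, L
Level 3: K
Level 4: P, E
Level 5: X, N
Full level-order sequence: M, R, V, C, S, L, K, P, E, X, N.

C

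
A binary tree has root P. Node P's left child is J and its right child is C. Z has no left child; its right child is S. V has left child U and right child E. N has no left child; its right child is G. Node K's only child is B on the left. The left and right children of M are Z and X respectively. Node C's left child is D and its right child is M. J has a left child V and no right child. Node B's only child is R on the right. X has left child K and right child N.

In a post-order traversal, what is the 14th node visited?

M

Post-order visits the left subtree, then the right subtree, then the node.
At P: go left to J.
  At J: go left to V.
    At V: go left to U.
      U is a leaf — visit U.
    At V: go right to E.
      E is a leaf — visit E.
    Visit V.
  At J: no right child.
  Visit J.
At P: go right to C.
  At C: go left to D.
    D is a leaf — visit D.
  At C: go right to M.
    At M: go left to Z.
      At Z: no left child.
      At Z: go right to S.
        S is a leaf — visit S.
      Visit Z.
    At M: go right to X.
      At X: go left to K.
        At K: go left to B.
          At B: no left child.
          At B: go right to R.
            R is a leaf — visit R.
          Visit B.
        At K: no right child.
        Visit K.
      At X: go right to N.
        At N: no left child.
        At N: go right to G.
          G is a leaf — visit G.
        Visit N.
      Visit X.
    Visit M.
  Visit C.
Visit P.
Full post-order sequence: U, E, V, J, D, S, Z, R, B, K, G, N, X, M, C, P.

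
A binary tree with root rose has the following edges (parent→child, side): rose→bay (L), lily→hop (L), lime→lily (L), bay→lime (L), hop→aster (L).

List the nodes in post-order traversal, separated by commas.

Post-order visits the left subtree, then the right subtree, then the node.
At rose: go left to bay.
  At bay: go left to lime.
    At lime: go left to lily.
      At lily: go left to hop.
        At hop: go left to aster.
          aster is a leaf — visit aster.
        At hop: no right child.
        Visit hop.
      At lily: no right child.
      Visit lily.
    At lime: no right child.
    Visit lime.
  At bay: no right child.
  Visit bay.
At rose: no right child.
Visit rose.

aster, hop, lily, lime, bay, rose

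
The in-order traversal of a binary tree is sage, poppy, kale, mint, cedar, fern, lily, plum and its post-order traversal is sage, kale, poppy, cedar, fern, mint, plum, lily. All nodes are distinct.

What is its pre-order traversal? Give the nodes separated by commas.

The last element of post-order is the root; it splits in-order into left and right subtrees.
Root lily: left subtree has 6 nodes {sage, poppy, kale, mint, cedar, fern}, right has 1 {plum}.
  Root mint: left subtree has 3 nodes {sage, poppy, kale}, right has 2 {cedar, fern}.
    Root poppy: left subtree has 1 node {sage}, right has 1 {kale}.
    Root fern: left subtree has 1 node {cedar}, right has 0 { }.

lily, mint, poppy, sage, kale, fern, cedar, plum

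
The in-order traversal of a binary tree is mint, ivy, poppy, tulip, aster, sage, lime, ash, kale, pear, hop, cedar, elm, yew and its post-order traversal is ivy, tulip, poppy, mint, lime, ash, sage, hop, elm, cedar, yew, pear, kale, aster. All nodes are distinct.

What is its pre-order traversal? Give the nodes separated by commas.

aster, mint, poppy, ivy, tulip, kale, sage, ash, lime, pear, yew, cedar, hop, elm

The last element of post-order is the root; it splits in-order into left and right subtrees.
Root aster: left subtree has 4 nodes {mint, ivy, poppy, tulip}, right has 9 {sage, lime, ash, kale, pear, hop, cedar, elm, yew}.
  Root mint: left subtree has 0 nodes { }, right has 3 {ivy, poppy, tulip}.
    Root poppy: left subtree has 1 node {ivy}, right has 1 {tulip}.
  Root kale: left subtree has 3 nodes {sage, lime, ash}, right has 5 {pear, hop, cedar, elm, yew}.
    Root sage: left subtree has 0 nodes { }, right has 2 {lime, ash}.
      Root ash: left subtree has 1 node {lime}, right has 0 { }.
    Root pear: left subtree has 0 nodes { }, right has 4 {hop, cedar, elm, yew}.
      Root yew: left subtree has 3 nodes {hop, cedar, elm}, right has 0 { }.
        Root cedar: left subtree has 1 node {hop}, right has 1 {elm}.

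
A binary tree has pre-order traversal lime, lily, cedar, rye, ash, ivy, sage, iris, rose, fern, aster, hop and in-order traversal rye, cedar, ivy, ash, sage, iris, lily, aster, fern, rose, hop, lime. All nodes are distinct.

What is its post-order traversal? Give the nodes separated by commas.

The first element of pre-order is the root; it splits in-order into left and right subtrees.
Root lime: left subtree has 11 nodes {rye, cedar, ivy, ash, sage, iris, lily, aster, fern, rose, hop}, right has 0 { }.
  Root lily: left subtree has 6 nodes {rye, cedar, ivy, ash, sage, iris}, right has 4 {aster, fern, rose, hop}.
    Root cedar: left subtree has 1 node {rye}, right has 4 {ivy, ash, sage, iris}.
      Root ash: left subtree has 1 node {ivy}, right has 2 {sage, iris}.
        Root sage: left subtree has 0 nodes { }, right has 1 {iris}.
    Root rose: left subtree has 2 nodes {aster, fern}, right has 1 {hop}.
      Root fern: left subtree has 1 node {aster}, right has 0 { }.

rye, ivy, iris, sage, ash, cedar, aster, fern, hop, rose, lily, lime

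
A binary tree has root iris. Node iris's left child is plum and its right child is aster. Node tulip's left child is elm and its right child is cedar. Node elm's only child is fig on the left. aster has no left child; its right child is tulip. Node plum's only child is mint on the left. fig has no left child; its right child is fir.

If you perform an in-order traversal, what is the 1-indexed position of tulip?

8

In-order visits the left subtree, then the node, then the right subtree.
At iris: go left to plum.
  At plum: go left to mint.
    mint is a leaf — visit mint.
  Visit plum.
  At plum: no right child.
Visit iris.
At iris: go right to aster.
  At aster: no left child.
  Visit aster.
  At aster: go right to tulip.
    At tulip: go left to elm.
      At elm: go left to fig.
        At fig: no left child.
        Visit fig.
        At fig: go right to fir.
          fir is a leaf — visit fir.
      Visit elm.
      At elm: no right child.
    Visit tulip.
    At tulip: go right to cedar.
      cedar is a leaf — visit cedar.
Full in-order sequence: mint, plum, iris, aster, fig, fir, elm, tulip, cedar.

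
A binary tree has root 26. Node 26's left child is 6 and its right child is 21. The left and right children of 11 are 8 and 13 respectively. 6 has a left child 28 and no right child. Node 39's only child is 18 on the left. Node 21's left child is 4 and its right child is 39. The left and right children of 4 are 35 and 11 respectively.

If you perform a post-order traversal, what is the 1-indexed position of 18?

Post-order visits the left subtree, then the right subtree, then the node.
At 26: go left to 6.
  At 6: go left to 28.
    28 is a leaf — visit 28.
  At 6: no right child.
  Visit 6.
At 26: go right to 21.
  At 21: go left to 4.
    At 4: go left to 35.
      35 is a leaf — visit 35.
    At 4: go right to 11.
      At 11: go left to 8.
        8 is a leaf — visit 8.
      At 11: go right to 13.
        13 is a leaf — visit 13.
      Visit 11.
    Visit 4.
  At 21: go right to 39.
    At 39: go left to 18.
      18 is a leaf — visit 18.
    At 39: no right child.
    Visit 39.
  Visit 21.
Visit 26.
Full post-order sequence: 28, 6, 35, 8, 13, 11, 4, 18, 39, 21, 26.

8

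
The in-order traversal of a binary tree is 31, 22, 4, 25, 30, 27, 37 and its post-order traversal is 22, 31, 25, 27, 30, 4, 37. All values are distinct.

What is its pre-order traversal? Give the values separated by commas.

The last element of post-order is the root; it splits in-order into left and right subtrees.
Root 37: left subtree has 6 nodes {31, 22, 4, 25, 30, 27}, right has 0 { }.
  Root 4: left subtree has 2 nodes {31, 22}, right has 3 {25, 30, 27}.
    Root 31: left subtree has 0 nodes { }, right has 1 {22}.
    Root 30: left subtree has 1 node {25}, right has 1 {27}.

37, 4, 31, 22, 30, 25, 27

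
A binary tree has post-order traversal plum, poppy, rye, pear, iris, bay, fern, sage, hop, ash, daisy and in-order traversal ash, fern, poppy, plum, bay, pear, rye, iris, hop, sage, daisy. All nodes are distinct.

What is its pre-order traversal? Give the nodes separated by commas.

daisy, ash, hop, fern, bay, poppy, plum, iris, pear, rye, sage

The last element of post-order is the root; it splits in-order into left and right subtrees.
Root daisy: left subtree has 10 nodes {ash, fern, poppy, plum, bay, pear, rye, iris, hop, sage}, right has 0 { }.
  Root ash: left subtree has 0 nodes { }, right has 9 {fern, poppy, plum, bay, pear, rye, iris, hop, sage}.
    Root hop: left subtree has 7 nodes {fern, poppy, plum, bay, pear, rye, iris}, right has 1 {sage}.
      Root fern: left subtree has 0 nodes { }, right has 6 {poppy, plum, bay, pear, rye, iris}.
        Root bay: left subtree has 2 nodes {poppy, plum}, right has 3 {pear, rye, iris}.
          Root poppy: left subtree has 0 nodes { }, right has 1 {plum}.
          Root iris: left subtree has 2 nodes {pear, rye}, right has 0 { }.
            Root pear: left subtree has 0 nodes { }, right has 1 {rye}.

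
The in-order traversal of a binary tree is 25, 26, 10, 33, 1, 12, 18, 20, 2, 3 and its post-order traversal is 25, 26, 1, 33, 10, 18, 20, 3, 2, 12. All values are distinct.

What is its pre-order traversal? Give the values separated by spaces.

The last element of post-order is the root; it splits in-order into left and right subtrees.
Root 12: left subtree has 5 nodes {25, 26, 10, 33, 1}, right has 4 {18, 20, 2, 3}.
  Root 10: left subtree has 2 nodes {25, 26}, right has 2 {33, 1}.
    Root 26: left subtree has 1 node {25}, right has 0 { }.
    Root 33: left subtree has 0 nodes { }, right has 1 {1}.
  Root 2: left subtree has 2 nodes {18, 20}, right has 1 {3}.
    Root 20: left subtree has 1 node {18}, right has 0 { }.

12 10 26 25 33 1 2 20 18 3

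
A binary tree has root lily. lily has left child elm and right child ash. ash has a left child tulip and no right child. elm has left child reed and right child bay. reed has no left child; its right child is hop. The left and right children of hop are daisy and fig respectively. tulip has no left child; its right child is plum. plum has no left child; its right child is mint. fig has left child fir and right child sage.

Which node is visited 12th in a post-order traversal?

ash

Post-order visits the left subtree, then the right subtree, then the node.
At lily: go left to elm.
  At elm: go left to reed.
    At reed: no left child.
    At reed: go right to hop.
      At hop: go left to daisy.
        daisy is a leaf — visit daisy.
      At hop: go right to fig.
        At fig: go left to fir.
          fir is a leaf — visit fir.
        At fig: go right to sage.
          sage is a leaf — visit sage.
        Visit fig.
      Visit hop.
    Visit reed.
  At elm: go right to bay.
    bay is a leaf — visit bay.
  Visit elm.
At lily: go right to ash.
  At ash: go left to tulip.
    At tulip: no left child.
    At tulip: go right to plum.
      At plum: no left child.
      At plum: go right to mint.
        mint is a leaf — visit mint.
      Visit plum.
    Visit tulip.
  At ash: no right child.
  Visit ash.
Visit lily.
Full post-order sequence: daisy, fir, sage, fig, hop, reed, bay, elm, mint, plum, tulip, ash, lily.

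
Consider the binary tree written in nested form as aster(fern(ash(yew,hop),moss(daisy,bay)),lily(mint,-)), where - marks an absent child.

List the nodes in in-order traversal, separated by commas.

In-order visits the left subtree, then the node, then the right subtree.
At aster: go left to fern.
  At fern: go left to ash.
    At ash: go left to yew.
      yew is a leaf — visit yew.
    Visit ash.
    At ash: go right to hop.
      hop is a leaf — visit hop.
  Visit fern.
  At fern: go right to moss.
    At moss: go left to daisy.
      daisy is a leaf — visit daisy.
    Visit moss.
    At moss: go right to bay.
      bay is a leaf — visit bay.
Visit aster.
At aster: go right to lily.
  At lily: go left to mint.
    mint is a leaf — visit mint.
  Visit lily.
  At lily: no right child.

yew, ash, hop, fern, daisy, moss, bay, aster, mint, lily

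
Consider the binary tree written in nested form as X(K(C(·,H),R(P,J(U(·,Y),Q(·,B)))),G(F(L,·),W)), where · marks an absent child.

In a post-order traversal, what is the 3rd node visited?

Post-order visits the left subtree, then the right subtree, then the node.
At X: go left to K.
  At K: go left to C.
    At C: no left child.
    At C: go right to H.
      H is a leaf — visit H.
    Visit C.
  At K: go right to R.
    At R: go left to P.
      P is a leaf — visit P.
    At R: go right to J.
      At J: go left to U.
        At U: no left child.
        At U: go right to Y.
          Y is a leaf — visit Y.
        Visit U.
      At J: go right to Q.
        At Q: no left child.
        At Q: go right to B.
          B is a leaf — visit B.
        Visit Q.
      Visit J.
    Visit R.
  Visit K.
At X: go right to G.
  At G: go left to F.
    At F: go left to L.
      L is a leaf — visit L.
    At F: no right child.
    Visit F.
  At G: go right to W.
    W is a leaf — visit W.
  Visit G.
Visit X.
Full post-order sequence: H, C, P, Y, U, B, Q, J, R, K, L, F, W, G, X.

P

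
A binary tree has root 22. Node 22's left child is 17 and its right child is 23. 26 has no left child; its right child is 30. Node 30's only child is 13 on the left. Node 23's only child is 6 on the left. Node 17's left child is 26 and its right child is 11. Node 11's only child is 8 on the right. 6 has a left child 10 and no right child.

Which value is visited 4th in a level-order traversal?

Level-order visits nodes level by level from the root, left to right within each level.
Level 0: 22
Level 1: 17, 23
Level 2: 26, 11, 6
Level 3: 30, 8, 10
Level 4: 13
Full level-order sequence: 22, 17, 23, 26, 11, 6, 30, 8, 10, 13.

26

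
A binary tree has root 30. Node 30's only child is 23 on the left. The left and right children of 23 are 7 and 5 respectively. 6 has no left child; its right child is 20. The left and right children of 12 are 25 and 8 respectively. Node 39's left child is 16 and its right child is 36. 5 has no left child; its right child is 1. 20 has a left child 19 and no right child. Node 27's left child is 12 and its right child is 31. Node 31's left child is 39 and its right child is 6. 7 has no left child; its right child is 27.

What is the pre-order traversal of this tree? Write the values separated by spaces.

Pre-order visits the node, then its left subtree, then its right subtree.
Visit 30.
At 30: go left to 23.
  Visit 23.
  At 23: go left to 7.
    Visit 7.
    At 7: no left child.
    At 7: go right to 27.
      Visit 27.
      At 27: go left to 12.
        Visit 12.
        At 12: go left to 25.
          25 is a leaf — visit 25.
        At 12: go right to 8.
          8 is a leaf — visit 8.
      At 27: go right to 31.
        Visit 31.
        At 31: go left to 39.
          Visit 39.
          At 39: go left to 16.
            16 is a leaf — visit 16.
          At 39: go right to 36.
            36 is a leaf — visit 36.
        At 31: go right to 6.
          Visit 6.
          At 6: no left child.
          At 6: go right to 20.
            Visit 20.
            At 20: go left to 19.
              19 is a leaf — visit 19.
            At 20: no right child.
  At 23: go right to 5.
    Visit 5.
    At 5: no left child.
    At 5: go right to 1.
      1 is a leaf — visit 1.
At 30: no right child.

30 23 7 27 12 25 8 31 39 16 36 6 20 19 5 1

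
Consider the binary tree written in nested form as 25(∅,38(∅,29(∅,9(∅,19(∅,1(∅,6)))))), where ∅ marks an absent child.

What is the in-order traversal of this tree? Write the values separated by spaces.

In-order visits the left subtree, then the node, then the right subtree.
At 25: no left child.
Visit 25.
At 25: go right to 38.
  At 38: no left child.
  Visit 38.
  At 38: go right to 29.
    At 29: no left child.
    Visit 29.
    At 29: go right to 9.
      At 9: no left child.
      Visit 9.
      At 9: go right to 19.
        At 19: no left child.
        Visit 19.
        At 19: go right to 1.
          At 1: no left child.
          Visit 1.
          At 1: go right to 6.
            6 is a leaf — visit 6.

25 38 29 9 19 1 6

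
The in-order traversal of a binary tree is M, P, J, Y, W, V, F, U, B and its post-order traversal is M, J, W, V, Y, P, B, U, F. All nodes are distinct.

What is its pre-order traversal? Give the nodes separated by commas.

F, P, M, Y, J, V, W, U, B

The last element of post-order is the root; it splits in-order into left and right subtrees.
Root F: left subtree has 6 nodes {M, P, J, Y, W, V}, right has 2 {U, B}.
  Root P: left subtree has 1 node {M}, right has 4 {J, Y, W, V}.
    Root Y: left subtree has 1 node {J}, right has 2 {W, V}.
      Root V: left subtree has 1 node {W}, right has 0 { }.
  Root U: left subtree has 0 nodes { }, right has 1 {B}.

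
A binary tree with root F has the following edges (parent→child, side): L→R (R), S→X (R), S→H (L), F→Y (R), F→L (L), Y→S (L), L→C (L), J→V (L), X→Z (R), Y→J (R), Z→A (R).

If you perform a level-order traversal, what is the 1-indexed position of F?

Level-order visits nodes level by level from the root, left to right within each level.
Level 0: F
Level 1: L, Y
Level 2: C, R, S, J
Level 3: H, X, V
Level 4: Z
Level 5: A
Full level-order sequence: F, L, Y, C, R, S, J, H, X, V, Z, A.

1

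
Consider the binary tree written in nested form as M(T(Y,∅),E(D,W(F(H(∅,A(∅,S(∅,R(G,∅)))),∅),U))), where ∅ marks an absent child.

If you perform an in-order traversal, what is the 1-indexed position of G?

In-order visits the left subtree, then the node, then the right subtree.
At M: go left to T.
  At T: go left to Y.
    Y is a leaf — visit Y.
  Visit T.
  At T: no right child.
Visit M.
At M: go right to E.
  At E: go left to D.
    D is a leaf — visit D.
  Visit E.
  At E: go right to W.
    At W: go left to F.
      At F: go left to H.
        At H: no left child.
        Visit H.
        At H: go right to A.
          At A: no left child.
          Visit A.
          At A: go right to S.
            At S: no left child.
            Visit S.
            At S: go right to R.
              At R: go left to G.
                G is a leaf — visit G.
              Visit R.
              At R: no right child.
      Visit F.
      At F: no right child.
    Visit W.
    At W: go right to U.
      U is a leaf — visit U.
Full in-order sequence: Y, T, M, D, E, H, A, S, G, R, F, W, U.

9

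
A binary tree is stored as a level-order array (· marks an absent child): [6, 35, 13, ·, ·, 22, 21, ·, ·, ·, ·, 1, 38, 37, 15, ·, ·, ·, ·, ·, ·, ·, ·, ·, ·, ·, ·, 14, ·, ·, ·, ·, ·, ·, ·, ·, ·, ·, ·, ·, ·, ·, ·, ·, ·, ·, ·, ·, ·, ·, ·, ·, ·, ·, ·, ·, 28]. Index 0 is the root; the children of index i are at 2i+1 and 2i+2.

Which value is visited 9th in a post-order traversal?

Post-order visits the left subtree, then the right subtree, then the node.
At 6: go left to 35.
  35 is a leaf — visit 35.
At 6: go right to 13.
  At 13: go left to 22.
    At 22: go left to 1.
      1 is a leaf — visit 1.
    At 22: go right to 38.
      38 is a leaf — visit 38.
    Visit 22.
  At 13: go right to 21.
    At 21: go left to 37.
      At 37: go left to 14.
        At 14: no left child.
        At 14: go right to 28.
          28 is a leaf — visit 28.
        Visit 14.
      At 37: no right child.
      Visit 37.
    At 21: go right to 15.
      15 is a leaf — visit 15.
    Visit 21.
  Visit 13.
Visit 6.
Full post-order sequence: 35, 1, 38, 22, 28, 14, 37, 15, 21, 13, 6.

21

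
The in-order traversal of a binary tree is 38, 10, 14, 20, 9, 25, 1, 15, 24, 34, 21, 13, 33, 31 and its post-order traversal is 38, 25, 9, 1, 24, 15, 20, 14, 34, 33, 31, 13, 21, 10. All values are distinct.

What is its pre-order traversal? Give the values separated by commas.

The last element of post-order is the root; it splits in-order into left and right subtrees.
Root 10: left subtree has 1 node {38}, right has 12 {14, 20, 9, 25, 1, 15, 24, 34, 21, 13, 33, 31}.
  Root 21: left subtree has 8 nodes {14, 20, 9, 25, 1, 15, 24, 34}, right has 3 {13, 33, 31}.
    Root 34: left subtree has 7 nodes {14, 20, 9, 25, 1, 15, 24}, right has 0 { }.
      Root 14: left subtree has 0 nodes { }, right has 6 {20, 9, 25, 1, 15, 24}.
        Root 20: left subtree has 0 nodes { }, right has 5 {9, 25, 1, 15, 24}.
          Root 15: left subtree has 3 nodes {9, 25, 1}, right has 1 {24}.
            Root 1: left subtree has 2 nodes {9, 25}, right has 0 { }.
              Root 9: left subtree has 0 nodes { }, right has 1 {25}.
    Root 13: left subtree has 0 nodes { }, right has 2 {33, 31}.
      Root 31: left subtree has 1 node {33}, right has 0 { }.

10, 38, 21, 34, 14, 20, 15, 1, 9, 25, 24, 13, 31, 33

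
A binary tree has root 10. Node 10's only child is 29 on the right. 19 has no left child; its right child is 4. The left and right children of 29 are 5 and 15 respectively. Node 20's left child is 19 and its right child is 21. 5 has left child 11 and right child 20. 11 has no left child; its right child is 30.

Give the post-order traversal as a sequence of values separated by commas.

30, 11, 4, 19, 21, 20, 5, 15, 29, 10

Post-order visits the left subtree, then the right subtree, then the node.
At 10: no left child.
At 10: go right to 29.
  At 29: go left to 5.
    At 5: go left to 11.
      At 11: no left child.
      At 11: go right to 30.
        30 is a leaf — visit 30.
      Visit 11.
    At 5: go right to 20.
      At 20: go left to 19.
        At 19: no left child.
        At 19: go right to 4.
          4 is a leaf — visit 4.
        Visit 19.
      At 20: go right to 21.
        21 is a leaf — visit 21.
      Visit 20.
    Visit 5.
  At 29: go right to 15.
    15 is a leaf — visit 15.
  Visit 29.
Visit 10.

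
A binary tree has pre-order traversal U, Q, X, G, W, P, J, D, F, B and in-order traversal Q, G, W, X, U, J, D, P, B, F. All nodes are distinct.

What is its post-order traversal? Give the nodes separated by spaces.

W G X Q D J B F P U

The first element of pre-order is the root; it splits in-order into left and right subtrees.
Root U: left subtree has 4 nodes {Q, G, W, X}, right has 5 {J, D, P, B, F}.
  Root Q: left subtree has 0 nodes { }, right has 3 {G, W, X}.
    Root X: left subtree has 2 nodes {G, W}, right has 0 { }.
      Root G: left subtree has 0 nodes { }, right has 1 {W}.
  Root P: left subtree has 2 nodes {J, D}, right has 2 {B, F}.
    Root J: left subtree has 0 nodes { }, right has 1 {D}.
    Root F: left subtree has 1 node {B}, right has 0 { }.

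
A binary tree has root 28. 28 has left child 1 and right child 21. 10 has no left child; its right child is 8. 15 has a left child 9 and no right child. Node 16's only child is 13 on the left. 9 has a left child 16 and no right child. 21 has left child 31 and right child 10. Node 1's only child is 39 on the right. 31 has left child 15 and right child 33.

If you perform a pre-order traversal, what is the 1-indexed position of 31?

5

Pre-order visits the node, then its left subtree, then its right subtree.
Visit 28.
At 28: go left to 1.
  Visit 1.
  At 1: no left child.
  At 1: go right to 39.
    39 is a leaf — visit 39.
At 28: go right to 21.
  Visit 21.
  At 21: go left to 31.
    Visit 31.
    At 31: go left to 15.
      Visit 15.
      At 15: go left to 9.
        Visit 9.
        At 9: go left to 16.
          Visit 16.
          At 16: go left to 13.
            13 is a leaf — visit 13.
          At 16: no right child.
        At 9: no right child.
      At 15: no right child.
    At 31: go right to 33.
      33 is a leaf — visit 33.
  At 21: go right to 10.
    Visit 10.
    At 10: no left child.
    At 10: go right to 8.
      8 is a leaf — visit 8.
Full pre-order sequence: 28, 1, 39, 21, 31, 15, 9, 16, 13, 33, 10, 8.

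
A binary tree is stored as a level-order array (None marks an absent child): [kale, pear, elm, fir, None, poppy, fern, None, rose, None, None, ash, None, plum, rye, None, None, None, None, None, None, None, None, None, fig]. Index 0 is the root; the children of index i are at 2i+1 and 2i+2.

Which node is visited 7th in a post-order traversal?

plum

Post-order visits the left subtree, then the right subtree, then the node.
At kale: go left to pear.
  At pear: go left to fir.
    At fir: no left child.
    At fir: go right to rose.
      rose is a leaf — visit rose.
    Visit fir.
  At pear: no right child.
  Visit pear.
At kale: go right to elm.
  At elm: go left to poppy.
    At poppy: go left to ash.
      At ash: no left child.
      At ash: go right to fig.
        fig is a leaf — visit fig.
      Visit ash.
    At poppy: no right child.
    Visit poppy.
  At elm: go right to fern.
    At fern: go left to plum.
      plum is a leaf — visit plum.
    At fern: go right to rye.
      rye is a leaf — visit rye.
    Visit fern.
  Visit elm.
Visit kale.
Full post-order sequence: rose, fir, pear, fig, ash, poppy, plum, rye, fern, elm, kale.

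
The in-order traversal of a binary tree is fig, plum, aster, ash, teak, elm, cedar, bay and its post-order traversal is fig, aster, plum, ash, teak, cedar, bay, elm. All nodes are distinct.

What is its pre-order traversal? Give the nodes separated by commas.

elm, teak, ash, plum, fig, aster, bay, cedar

The last element of post-order is the root; it splits in-order into left and right subtrees.
Root elm: left subtree has 5 nodes {fig, plum, aster, ash, teak}, right has 2 {cedar, bay}.
  Root teak: left subtree has 4 nodes {fig, plum, aster, ash}, right has 0 { }.
    Root ash: left subtree has 3 nodes {fig, plum, aster}, right has 0 { }.
      Root plum: left subtree has 1 node {fig}, right has 1 {aster}.
  Root bay: left subtree has 1 node {cedar}, right has 0 { }.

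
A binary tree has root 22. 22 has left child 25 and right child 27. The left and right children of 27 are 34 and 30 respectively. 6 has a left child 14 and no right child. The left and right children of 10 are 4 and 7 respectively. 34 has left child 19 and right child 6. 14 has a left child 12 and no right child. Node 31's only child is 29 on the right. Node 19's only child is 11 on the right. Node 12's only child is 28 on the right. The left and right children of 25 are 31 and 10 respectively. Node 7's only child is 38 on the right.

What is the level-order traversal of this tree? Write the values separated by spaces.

Level-order visits nodes level by level from the root, left to right within each level.
Level 0: 22
Level 1: 25, 27
Level 2: 31, 10, 34, 30
Level 3: 29, 4, 7, 19, 6
Level 4: 38, 11, 14
Level 5: 12
Level 6: 28

22 25 27 31 10 34 30 29 4 7 19 6 38 11 14 12 28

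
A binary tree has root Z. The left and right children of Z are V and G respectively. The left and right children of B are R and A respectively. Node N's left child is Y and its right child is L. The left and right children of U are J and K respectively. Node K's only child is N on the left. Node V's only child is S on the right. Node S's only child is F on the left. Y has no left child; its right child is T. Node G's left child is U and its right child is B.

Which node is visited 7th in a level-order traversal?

Level-order visits nodes level by level from the root, left to right within each level.
Level 0: Z
Level 1: V, G
Level 2: S, U, B
Level 3: F, J, K, R, A
Level 4: N
Level 5: Y, L
Level 6: T
Full level-order sequence: Z, V, G, S, U, B, F, J, K, R, A, N, Y, L, T.

F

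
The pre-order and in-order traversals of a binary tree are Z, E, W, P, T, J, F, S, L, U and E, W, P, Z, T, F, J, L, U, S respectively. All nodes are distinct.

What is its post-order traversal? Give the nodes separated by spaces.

P W E F U L S J T Z

The first element of pre-order is the root; it splits in-order into left and right subtrees.
Root Z: left subtree has 3 nodes {E, W, P}, right has 6 {T, F, J, L, U, S}.
  Root E: left subtree has 0 nodes { }, right has 2 {W, P}.
    Root W: left subtree has 0 nodes { }, right has 1 {P}.
  Root T: left subtree has 0 nodes { }, right has 5 {F, J, L, U, S}.
    Root J: left subtree has 1 node {F}, right has 3 {L, U, S}.
      Root S: left subtree has 2 nodes {L, U}, right has 0 { }.
        Root L: left subtree has 0 nodes { }, right has 1 {U}.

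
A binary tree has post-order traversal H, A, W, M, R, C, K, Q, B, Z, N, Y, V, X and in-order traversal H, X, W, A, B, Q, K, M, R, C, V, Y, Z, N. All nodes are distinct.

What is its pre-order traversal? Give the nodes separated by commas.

X, H, V, B, W, A, Q, K, C, R, M, Y, N, Z

The last element of post-order is the root; it splits in-order into left and right subtrees.
Root X: left subtree has 1 node {H}, right has 12 {W, A, B, Q, K, M, R, C, V, Y, Z, N}.
  Root V: left subtree has 8 nodes {W, A, B, Q, K, M, R, C}, right has 3 {Y, Z, N}.
    Root B: left subtree has 2 nodes {W, A}, right has 5 {Q, K, M, R, C}.
      Root W: left subtree has 0 nodes { }, right has 1 {A}.
      Root Q: left subtree has 0 nodes { }, right has 4 {K, M, R, C}.
        Root K: left subtree has 0 nodes { }, right has 3 {M, R, C}.
          Root C: left subtree has 2 nodes {M, R}, right has 0 { }.
            Root R: left subtree has 1 node {M}, right has 0 { }.
    Root Y: left subtree has 0 nodes { }, right has 2 {Z, N}.
      Root N: left subtree has 1 node {Z}, right has 0 { }.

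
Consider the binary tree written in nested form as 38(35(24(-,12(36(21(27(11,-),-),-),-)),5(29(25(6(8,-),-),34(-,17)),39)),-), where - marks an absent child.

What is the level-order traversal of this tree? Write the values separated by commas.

Level-order visits nodes level by level from the root, left to right within each level.
Level 0: 38
Level 1: 35
Level 2: 24, 5
Level 3: 12, 29, 39
Level 4: 36, 25, 34
Level 5: 21, 6, 17
Level 6: 27, 8
Level 7: 11

38, 35, 24, 5, 12, 29, 39, 36, 25, 34, 21, 6, 17, 27, 8, 11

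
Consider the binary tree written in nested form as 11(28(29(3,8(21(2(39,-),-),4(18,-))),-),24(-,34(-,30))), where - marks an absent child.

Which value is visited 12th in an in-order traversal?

In-order visits the left subtree, then the node, then the right subtree.
At 11: go left to 28.
  At 28: go left to 29.
    At 29: go left to 3.
      3 is a leaf — visit 3.
    Visit 29.
    At 29: go right to 8.
      At 8: go left to 21.
        At 21: go left to 2.
          At 2: go left to 39.
            39 is a leaf — visit 39.
          Visit 2.
          At 2: no right child.
        Visit 21.
        At 21: no right child.
      Visit 8.
      At 8: go right to 4.
        At 4: go left to 18.
          18 is a leaf — visit 18.
        Visit 4.
        At 4: no right child.
  Visit 28.
  At 28: no right child.
Visit 11.
At 11: go right to 24.
  At 24: no left child.
  Visit 24.
  At 24: go right to 34.
    At 34: no left child.
    Visit 34.
    At 34: go right to 30.
      30 is a leaf — visit 30.
Full in-order sequence: 3, 29, 39, 2, 21, 8, 18, 4, 28, 11, 24, 34, 30.

34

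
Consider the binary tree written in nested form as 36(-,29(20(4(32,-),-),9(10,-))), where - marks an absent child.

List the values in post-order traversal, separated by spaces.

Post-order visits the left subtree, then the right subtree, then the node.
At 36: no left child.
At 36: go right to 29.
  At 29: go left to 20.
    At 20: go left to 4.
      At 4: go left to 32.
        32 is a leaf — visit 32.
      At 4: no right child.
      Visit 4.
    At 20: no right child.
    Visit 20.
  At 29: go right to 9.
    At 9: go left to 10.
      10 is a leaf — visit 10.
    At 9: no right child.
    Visit 9.
  Visit 29.
Visit 36.

32 4 20 10 9 29 36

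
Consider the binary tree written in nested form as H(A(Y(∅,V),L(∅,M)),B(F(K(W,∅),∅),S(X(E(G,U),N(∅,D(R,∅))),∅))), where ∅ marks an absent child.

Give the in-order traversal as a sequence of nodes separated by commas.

In-order visits the left subtree, then the node, then the right subtree.
At H: go left to A.
  At A: go left to Y.
    At Y: no left child.
    Visit Y.
    At Y: go right to V.
      V is a leaf — visit V.
  Visit A.
  At A: go right to L.
    At L: no left child.
    Visit L.
    At L: go right to M.
      M is a leaf — visit M.
Visit H.
At H: go right to B.
  At B: go left to F.
    At F: go left to K.
      At K: go left to W.
        W is a leaf — visit W.
      Visit K.
      At K: no right child.
    Visit F.
    At F: no right child.
  Visit B.
  At B: go right to S.
    At S: go left to X.
      At X: go left to E.
        At E: go left to G.
          G is a leaf — visit G.
        Visit E.
        At E: go right to U.
          U is a leaf — visit U.
      Visit X.
      At X: go right to N.
        At N: no left child.
        Visit N.
        At N: go right to D.
          At D: go left to R.
            R is a leaf — visit R.
          Visit D.
          At D: no right child.
    Visit S.
    At S: no right child.

Y, V, A, L, M, H, W, K, F, B, G, E, U, X, N, R, D, S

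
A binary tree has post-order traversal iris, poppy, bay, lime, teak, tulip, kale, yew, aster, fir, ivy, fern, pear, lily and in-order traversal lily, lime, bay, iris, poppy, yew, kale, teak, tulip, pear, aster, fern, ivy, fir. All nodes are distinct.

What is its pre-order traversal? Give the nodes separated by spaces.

The last element of post-order is the root; it splits in-order into left and right subtrees.
Root lily: left subtree has 0 nodes { }, right has 13 {lime, bay, iris, poppy, yew, kale, teak, tulip, pear, aster, fern, ivy, fir}.
  Root pear: left subtree has 8 nodes {lime, bay, iris, poppy, yew, kale, teak, tulip}, right has 4 {aster, fern, ivy, fir}.
    Root yew: left subtree has 4 nodes {lime, bay, iris, poppy}, right has 3 {kale, teak, tulip}.
      Root lime: left subtree has 0 nodes { }, right has 3 {bay, iris, poppy}.
        Root bay: left subtree has 0 nodes { }, right has 2 {iris, poppy}.
          Root poppy: left subtree has 1 node {iris}, right has 0 { }.
      Root kale: left subtree has 0 nodes { }, right has 2 {teak, tulip}.
        Root tulip: left subtree has 1 node {teak}, right has 0 { }.
    Root fern: left subtree has 1 node {aster}, right has 2 {ivy, fir}.
      Root ivy: left subtree has 0 nodes { }, right has 1 {fir}.

lily pear yew lime bay poppy iris kale tulip teak fern aster ivy fir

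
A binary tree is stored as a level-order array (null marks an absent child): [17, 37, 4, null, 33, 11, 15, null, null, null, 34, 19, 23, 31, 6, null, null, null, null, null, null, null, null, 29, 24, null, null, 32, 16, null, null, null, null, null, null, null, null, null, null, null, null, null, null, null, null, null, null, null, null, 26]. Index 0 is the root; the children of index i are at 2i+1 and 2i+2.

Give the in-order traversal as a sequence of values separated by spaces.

37 33 34 17 29 19 26 24 11 23 4 32 31 16 15 6

In-order visits the left subtree, then the node, then the right subtree.
At 17: go left to 37.
  At 37: no left child.
  Visit 37.
  At 37: go right to 33.
    At 33: no left child.
    Visit 33.
    At 33: go right to 34.
      34 is a leaf — visit 34.
Visit 17.
At 17: go right to 4.
  At 4: go left to 11.
    At 11: go left to 19.
      At 19: go left to 29.
        29 is a leaf — visit 29.
      Visit 19.
      At 19: go right to 24.
        At 24: go left to 26.
          26 is a leaf — visit 26.
        Visit 24.
        At 24: no right child.
    Visit 11.
    At 11: go right to 23.
      23 is a leaf — visit 23.
  Visit 4.
  At 4: go right to 15.
    At 15: go left to 31.
      At 31: go left to 32.
        32 is a leaf — visit 32.
      Visit 31.
      At 31: go right to 16.
        16 is a leaf — visit 16.
    Visit 15.
    At 15: go right to 6.
      6 is a leaf — visit 6.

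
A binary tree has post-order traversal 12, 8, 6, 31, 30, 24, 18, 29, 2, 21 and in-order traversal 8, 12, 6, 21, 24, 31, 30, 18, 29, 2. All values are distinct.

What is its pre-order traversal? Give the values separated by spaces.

The last element of post-order is the root; it splits in-order into left and right subtrees.
Root 21: left subtree has 3 nodes {8, 12, 6}, right has 6 {24, 31, 30, 18, 29, 2}.
  Root 6: left subtree has 2 nodes {8, 12}, right has 0 { }.
    Root 8: left subtree has 0 nodes { }, right has 1 {12}.
  Root 2: left subtree has 5 nodes {24, 31, 30, 18, 29}, right has 0 { }.
    Root 29: left subtree has 4 nodes {24, 31, 30, 18}, right has 0 { }.
      Root 18: left subtree has 3 nodes {24, 31, 30}, right has 0 { }.
        Root 24: left subtree has 0 nodes { }, right has 2 {31, 30}.
          Root 30: left subtree has 1 node {31}, right has 0 { }.

21 6 8 12 2 29 18 24 30 31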